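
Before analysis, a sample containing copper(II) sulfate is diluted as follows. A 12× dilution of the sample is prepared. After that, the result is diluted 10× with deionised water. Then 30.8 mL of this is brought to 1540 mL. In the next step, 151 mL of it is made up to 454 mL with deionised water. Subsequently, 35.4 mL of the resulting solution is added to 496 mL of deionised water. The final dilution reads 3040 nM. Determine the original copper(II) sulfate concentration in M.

Overall dilution factor = 12 × 10 × 50 × 3.007 × 15.01 = 2.71 × 10⁵.
Original = 3040 nM × 2.71 × 10⁵ = 8.23 × 10⁸ nM = 0.823 M.

0.823 M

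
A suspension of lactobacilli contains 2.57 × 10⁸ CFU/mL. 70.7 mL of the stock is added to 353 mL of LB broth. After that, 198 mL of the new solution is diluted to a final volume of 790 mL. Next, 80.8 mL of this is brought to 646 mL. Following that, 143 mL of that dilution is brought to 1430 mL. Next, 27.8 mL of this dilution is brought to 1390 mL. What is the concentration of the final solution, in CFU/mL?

2690 CFU/mL

Overall dilution factor = 5.993 × 3.990 × 7.995 × 10 × 50 = 9.56 × 10⁴.
2.57 × 10⁸ CFU/mL / 9.56 × 10⁴ = 2690 CFU/mL.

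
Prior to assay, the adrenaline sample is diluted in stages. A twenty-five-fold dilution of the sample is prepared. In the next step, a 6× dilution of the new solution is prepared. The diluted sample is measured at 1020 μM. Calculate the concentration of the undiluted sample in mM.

Overall dilution factor = 25 × 6 = 150.
Original = 1020 μM × 150 = 1.53 × 10⁵ μM = 153 mM.

153 mM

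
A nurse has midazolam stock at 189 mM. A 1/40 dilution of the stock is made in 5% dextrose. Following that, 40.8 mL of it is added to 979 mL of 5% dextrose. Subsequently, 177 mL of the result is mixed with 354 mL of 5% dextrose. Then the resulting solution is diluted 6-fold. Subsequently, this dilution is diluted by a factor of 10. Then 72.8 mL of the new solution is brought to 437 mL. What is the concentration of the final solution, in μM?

0.175 μM

Overall dilution factor = 40 × 25.00 × 3 × 6 × 10 × 6.003 = 1.08 × 10⁶.
189 mM / 1.08 × 10⁶ = 1.75 × 10⁻⁴ mM = 0.175 μM.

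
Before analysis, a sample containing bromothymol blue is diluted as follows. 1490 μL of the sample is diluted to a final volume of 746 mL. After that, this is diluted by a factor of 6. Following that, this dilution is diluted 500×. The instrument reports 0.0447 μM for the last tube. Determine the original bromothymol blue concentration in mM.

Overall dilution factor = 500.7 × 6 × 500 = 1.50 × 10⁶.
Original = 0.0447 μM × 1.50 × 10⁶ = 6.71 × 10⁴ μM = 67.1 mM.

67.1 mM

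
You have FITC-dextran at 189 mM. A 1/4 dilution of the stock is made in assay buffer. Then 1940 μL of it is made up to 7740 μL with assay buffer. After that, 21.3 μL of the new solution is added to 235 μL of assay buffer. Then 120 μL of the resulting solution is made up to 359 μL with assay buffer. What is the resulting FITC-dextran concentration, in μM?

Overall dilution factor = 4 × 3.990 × 12.03 × 2.992 = 574.
189 mM / 574 = 0.329 mM = 329 μM.

329 μM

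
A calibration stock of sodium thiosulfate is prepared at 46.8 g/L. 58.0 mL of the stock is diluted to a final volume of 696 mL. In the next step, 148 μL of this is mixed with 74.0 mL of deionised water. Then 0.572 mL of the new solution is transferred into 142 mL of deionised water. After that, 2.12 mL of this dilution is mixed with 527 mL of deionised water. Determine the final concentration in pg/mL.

Overall dilution factor = 12 × 501 × 249.3 × 249.6 = 3.74 × 10⁸.
46.8 g/L / 3.74 × 10⁸ = 1.25 × 10⁻⁷ g/L = 125 pg/mL.

125 pg/mL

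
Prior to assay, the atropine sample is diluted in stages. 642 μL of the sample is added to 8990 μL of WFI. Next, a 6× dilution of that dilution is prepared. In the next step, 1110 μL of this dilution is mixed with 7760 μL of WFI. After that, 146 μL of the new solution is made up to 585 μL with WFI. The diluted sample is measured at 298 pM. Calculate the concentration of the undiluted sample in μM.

Overall dilution factor = 15.00 × 6 × 7.991 × 4.007 = 2882.
Original = 298 pM × 2882 = 8.59 × 10⁵ pM = 0.859 μM.

0.859 μM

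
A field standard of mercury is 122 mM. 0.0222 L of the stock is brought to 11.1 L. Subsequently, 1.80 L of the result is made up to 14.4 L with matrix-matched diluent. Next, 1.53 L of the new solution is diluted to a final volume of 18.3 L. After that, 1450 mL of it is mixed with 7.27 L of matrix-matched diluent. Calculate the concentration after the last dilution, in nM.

424 nM

Overall dilution factor = 500 × 8 × 11.96 × 6.014 = 2.88 × 10⁵.
122 mM / 2.88 × 10⁵ = 4.24 × 10⁻⁴ mM = 424 nM.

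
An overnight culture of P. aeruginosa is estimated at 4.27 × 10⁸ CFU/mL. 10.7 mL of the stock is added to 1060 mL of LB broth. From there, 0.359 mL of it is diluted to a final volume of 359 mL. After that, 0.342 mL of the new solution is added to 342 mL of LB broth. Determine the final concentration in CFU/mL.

4.26 CFU/mL

Overall dilution factor = 100.1 × 1000 × 1001 = 1.00 × 10⁸.
4.27 × 10⁸ CFU/mL / 1.00 × 10⁸ = 4.26 CFU/mL.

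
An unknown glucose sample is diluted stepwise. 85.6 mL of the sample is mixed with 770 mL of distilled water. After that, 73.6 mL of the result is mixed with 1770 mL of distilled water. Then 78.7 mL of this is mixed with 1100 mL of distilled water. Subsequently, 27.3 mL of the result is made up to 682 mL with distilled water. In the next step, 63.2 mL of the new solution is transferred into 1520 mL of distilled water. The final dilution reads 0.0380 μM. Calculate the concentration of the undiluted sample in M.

Overall dilution factor = 9.995 × 25.05 × 14.98 × 24.98 × 25.05 = 2.35 × 10⁶.
Original = 0.0380 μM × 2.35 × 10⁶ = 8.92 × 10⁴ μM = 0.0892 M.

0.0892 M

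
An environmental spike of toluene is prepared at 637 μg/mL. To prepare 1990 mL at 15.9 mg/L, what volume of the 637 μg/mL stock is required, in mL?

49.7 mL

15.9 mg/L = 15.9 μg/mL.
V₁ = C₂V₂/C₁ = 15.9 × 1990 / 637 = 49.7 mL.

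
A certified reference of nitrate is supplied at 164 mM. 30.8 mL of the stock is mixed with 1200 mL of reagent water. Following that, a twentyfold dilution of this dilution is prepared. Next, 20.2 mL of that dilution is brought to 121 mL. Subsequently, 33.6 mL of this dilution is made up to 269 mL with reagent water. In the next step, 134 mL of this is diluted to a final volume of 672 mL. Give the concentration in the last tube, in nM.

853 nM

Overall dilution factor = 39.96 × 20 × 5.990 × 8.006 × 5.015 = 1.92 × 10⁵.
164 mM / 1.92 × 10⁵ = 8.53 × 10⁻⁴ mM = 853 nM.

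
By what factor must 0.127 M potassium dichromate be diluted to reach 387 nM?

Factor = C₀/C_target = 0.127 M / 387 nM = 3.28 × 10⁵.

3.28 × 10⁵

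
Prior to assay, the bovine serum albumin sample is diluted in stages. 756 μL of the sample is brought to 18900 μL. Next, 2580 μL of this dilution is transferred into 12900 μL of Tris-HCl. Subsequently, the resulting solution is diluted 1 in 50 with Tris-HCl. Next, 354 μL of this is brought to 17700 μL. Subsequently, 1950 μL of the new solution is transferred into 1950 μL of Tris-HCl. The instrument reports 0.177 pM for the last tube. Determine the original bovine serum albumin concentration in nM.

Overall dilution factor = 25 × 6 × 50 × 50 × 2 = 7.50 × 10⁵.
Original = 0.177 pM × 7.50 × 10⁵ = 1.33 × 10⁵ pM = 133 nM.

133 nM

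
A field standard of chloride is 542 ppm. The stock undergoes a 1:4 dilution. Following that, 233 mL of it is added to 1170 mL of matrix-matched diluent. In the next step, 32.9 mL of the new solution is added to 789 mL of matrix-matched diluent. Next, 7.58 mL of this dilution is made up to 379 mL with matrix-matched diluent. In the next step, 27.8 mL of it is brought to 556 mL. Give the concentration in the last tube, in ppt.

901 ppt

Overall dilution factor = 4 × 6.021 × 24.98 × 50 × 20 = 6.02 × 10⁵.
542 ppm / 6.02 × 10⁵ = 9.01 × 10⁻⁴ ppm = 901 ppt.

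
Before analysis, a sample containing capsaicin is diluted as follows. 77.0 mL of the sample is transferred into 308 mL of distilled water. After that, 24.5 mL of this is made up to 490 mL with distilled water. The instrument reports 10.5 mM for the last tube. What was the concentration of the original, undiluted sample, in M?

1.05 M

Overall dilution factor = 5 × 20 = 100.
Original = 10.5 mM × 100 = 1050 mM = 1.05 M.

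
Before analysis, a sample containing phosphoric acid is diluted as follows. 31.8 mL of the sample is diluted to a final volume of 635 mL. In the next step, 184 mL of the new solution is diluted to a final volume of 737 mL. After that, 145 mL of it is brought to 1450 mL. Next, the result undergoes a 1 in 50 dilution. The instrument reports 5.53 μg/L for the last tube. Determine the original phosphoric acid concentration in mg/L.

Overall dilution factor = 19.97 × 4.005 × 10 × 50 = 4.00 × 10⁴.
Original = 5.53 μg/L × 4.00 × 10⁴ = 2.21 × 10⁵ μg/L = 221 mg/L.

221 mg/L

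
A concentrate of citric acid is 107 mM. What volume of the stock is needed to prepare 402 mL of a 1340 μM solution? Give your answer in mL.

5.03 mL

1340 μM = 1.34 mM.
V₁ = C₂V₂/C₁ = 1.34 × 402 / 107 = 5.03 mL.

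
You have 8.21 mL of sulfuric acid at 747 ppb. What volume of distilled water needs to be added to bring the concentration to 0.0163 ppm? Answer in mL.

0.0163 ppm = 16.3 ppb.
V₂ = C₁V₁/C₂ = 747 × 8.21 / 16.3 = 376 mL.
Diluent to add = V₂ − V₁ = 376 − 8.21 = 368 mL.

368 mL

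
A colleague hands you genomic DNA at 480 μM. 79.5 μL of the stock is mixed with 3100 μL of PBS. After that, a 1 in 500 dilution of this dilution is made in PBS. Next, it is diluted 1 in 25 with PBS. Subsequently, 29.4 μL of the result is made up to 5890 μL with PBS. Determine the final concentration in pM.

4.79 pM

Overall dilution factor = 39.99 × 500 × 25 × 200.3 = 1.00 × 10⁸.
480 μM / 1.00 × 10⁸ = 4.79 × 10⁻⁶ μM = 4.79 pM.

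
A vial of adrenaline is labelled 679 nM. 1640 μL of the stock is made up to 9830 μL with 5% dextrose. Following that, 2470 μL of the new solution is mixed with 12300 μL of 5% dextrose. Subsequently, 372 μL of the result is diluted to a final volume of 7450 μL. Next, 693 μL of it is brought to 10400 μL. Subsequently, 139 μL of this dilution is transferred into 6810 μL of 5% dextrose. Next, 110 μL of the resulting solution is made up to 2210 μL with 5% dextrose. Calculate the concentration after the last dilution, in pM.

0.0628 pM

Overall dilution factor = 5.994 × 5.980 × 20.03 × 15.01 × 49.99 × 20.09 = 1.08 × 10⁷.
679 nM / 1.08 × 10⁷ = 6.28 × 10⁻⁵ nM = 0.0628 pM.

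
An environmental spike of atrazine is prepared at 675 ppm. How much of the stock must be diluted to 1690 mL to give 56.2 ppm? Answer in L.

0.141 L

V₁ = C₂V₂/C₁ = 56.2 × 1690 / 675 = 141 mL = 0.141 L.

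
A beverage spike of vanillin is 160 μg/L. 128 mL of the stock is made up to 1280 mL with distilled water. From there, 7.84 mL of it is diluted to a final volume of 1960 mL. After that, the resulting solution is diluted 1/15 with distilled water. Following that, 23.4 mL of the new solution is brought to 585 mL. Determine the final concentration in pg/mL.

Overall dilution factor = 10 × 250 × 15 × 25 = 9.38 × 10⁵.
160 μg/L / 9.38 × 10⁵ = 1.71 × 10⁻⁴ μg/L = 0.171 pg/mL.

0.171 pg/mL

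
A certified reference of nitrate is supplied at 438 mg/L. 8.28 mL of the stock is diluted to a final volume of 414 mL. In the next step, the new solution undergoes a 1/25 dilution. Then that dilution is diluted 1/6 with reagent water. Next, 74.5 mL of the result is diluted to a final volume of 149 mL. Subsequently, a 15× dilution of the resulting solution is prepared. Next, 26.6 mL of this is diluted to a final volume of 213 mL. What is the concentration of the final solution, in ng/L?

Overall dilution factor = 50 × 25 × 6 × 2 × 15 × 8.008 = 1.80 × 10⁶.
438 mg/L / 1.80 × 10⁶ = 2.43 × 10⁻⁴ mg/L = 243 ng/L.

243 ng/L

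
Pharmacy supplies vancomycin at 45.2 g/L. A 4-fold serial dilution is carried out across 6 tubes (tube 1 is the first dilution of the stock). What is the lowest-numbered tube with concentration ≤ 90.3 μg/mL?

Tube n has concentration 45.2 g/L / 4ⁿ.
Need 4ⁿ ≥ 45.2 g/L / 90.3 μg/mL = 501, so n ≥ 4.48.
First such tube: n = 5.

tube 5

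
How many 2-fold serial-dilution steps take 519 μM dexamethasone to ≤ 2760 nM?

8

Need 2ⁿ ≥ 188, so n ≥ log(188)/log(2) = 7.55.
Minimum whole steps: n = 8.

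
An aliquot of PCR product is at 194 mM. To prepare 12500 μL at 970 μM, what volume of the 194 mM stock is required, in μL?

970 μM = 0.970 mM.
V₁ = C₂V₂/C₁ = 0.970 × 12500 / 194 = 62.5 μL.

62.5 μL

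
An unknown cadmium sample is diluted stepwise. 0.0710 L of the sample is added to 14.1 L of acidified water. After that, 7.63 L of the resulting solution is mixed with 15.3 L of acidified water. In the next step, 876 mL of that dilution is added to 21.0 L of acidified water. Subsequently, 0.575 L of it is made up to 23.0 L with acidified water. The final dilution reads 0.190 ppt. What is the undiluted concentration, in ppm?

Overall dilution factor = 199.6 × 3.005 × 24.97 × 40 = 5.99 × 10⁵.
Original = 0.190 ppt × 5.99 × 10⁵ = 1.14 × 10⁵ ppt = 0.114 ppm.

0.114 ppm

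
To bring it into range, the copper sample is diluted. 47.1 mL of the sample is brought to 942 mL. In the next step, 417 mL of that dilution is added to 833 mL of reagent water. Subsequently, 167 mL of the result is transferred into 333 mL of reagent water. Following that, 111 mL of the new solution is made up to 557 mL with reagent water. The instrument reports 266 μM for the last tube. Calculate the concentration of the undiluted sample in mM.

Overall dilution factor = 20 × 2.998 × 2.994 × 5.018 = 901.
Original = 266 μM × 901 = 2.40 × 10⁵ μM = 240 mM.

240 mM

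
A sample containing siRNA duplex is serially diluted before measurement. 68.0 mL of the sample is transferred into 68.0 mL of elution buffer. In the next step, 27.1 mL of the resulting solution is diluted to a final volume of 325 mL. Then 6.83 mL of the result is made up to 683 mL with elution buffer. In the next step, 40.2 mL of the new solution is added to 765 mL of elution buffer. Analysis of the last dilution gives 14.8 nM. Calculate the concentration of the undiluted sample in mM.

0.711 mM

Overall dilution factor = 2 × 11.99 × 100 × 20.03 = 4.80 × 10⁴.
Original = 14.8 nM × 4.80 × 10⁴ = 7.11 × 10⁵ nM = 0.711 mM.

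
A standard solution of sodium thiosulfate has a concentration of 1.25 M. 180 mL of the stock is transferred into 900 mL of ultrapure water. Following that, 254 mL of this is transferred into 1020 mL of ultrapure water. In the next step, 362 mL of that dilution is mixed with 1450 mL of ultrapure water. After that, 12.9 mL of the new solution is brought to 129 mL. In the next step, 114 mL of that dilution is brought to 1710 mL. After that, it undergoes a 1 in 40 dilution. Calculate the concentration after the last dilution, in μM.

1.38 μM

Overall dilution factor = 6 × 5.016 × 5.006 × 10 × 15 × 40 = 9.04 × 10⁵.
1.25 M / 9.04 × 10⁵ = 1.38 × 10⁻⁶ M = 1.38 μM.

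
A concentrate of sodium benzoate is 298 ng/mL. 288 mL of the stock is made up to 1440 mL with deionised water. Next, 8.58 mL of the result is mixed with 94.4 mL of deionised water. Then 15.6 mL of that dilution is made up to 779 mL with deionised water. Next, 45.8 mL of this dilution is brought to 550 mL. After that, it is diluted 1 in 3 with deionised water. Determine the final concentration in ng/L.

Overall dilution factor = 5 × 12.00 × 49.94 × 12.01 × 3 = 1.08 × 10⁵.
298 ng/mL / 1.08 × 10⁵ = 2.76 × 10⁻³ ng/mL = 2.76 ng/L.

2.76 ng/L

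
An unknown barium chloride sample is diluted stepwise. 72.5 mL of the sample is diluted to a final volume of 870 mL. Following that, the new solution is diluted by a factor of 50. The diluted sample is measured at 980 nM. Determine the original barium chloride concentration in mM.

Overall dilution factor = 12 × 50 = 600.
Original = 980 nM × 600 = 5.88 × 10⁵ nM = 0.588 mM.

0.588 mM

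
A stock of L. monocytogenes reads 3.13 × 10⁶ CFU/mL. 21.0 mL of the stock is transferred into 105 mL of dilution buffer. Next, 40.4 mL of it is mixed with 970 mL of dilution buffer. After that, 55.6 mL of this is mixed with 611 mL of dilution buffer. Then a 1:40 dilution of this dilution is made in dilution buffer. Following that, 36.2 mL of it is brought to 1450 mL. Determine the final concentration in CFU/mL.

1.09 CFU/mL

Overall dilution factor = 6 × 25.01 × 11.99 × 40 × 40.06 = 2.88 × 10⁶.
3.13 × 10⁶ CFU/mL / 2.88 × 10⁶ = 1.09 CFU/mL.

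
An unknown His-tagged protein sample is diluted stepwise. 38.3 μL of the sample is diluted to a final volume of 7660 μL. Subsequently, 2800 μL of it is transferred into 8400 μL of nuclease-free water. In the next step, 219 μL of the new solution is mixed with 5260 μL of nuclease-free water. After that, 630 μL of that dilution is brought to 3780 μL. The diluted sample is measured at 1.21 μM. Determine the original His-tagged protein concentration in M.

Overall dilution factor = 200 × 4 × 25.02 × 6 = 1.20 × 10⁵.
Original = 1.21 μM × 1.20 × 10⁵ = 1.45 × 10⁵ μM = 0.145 M.

0.145 M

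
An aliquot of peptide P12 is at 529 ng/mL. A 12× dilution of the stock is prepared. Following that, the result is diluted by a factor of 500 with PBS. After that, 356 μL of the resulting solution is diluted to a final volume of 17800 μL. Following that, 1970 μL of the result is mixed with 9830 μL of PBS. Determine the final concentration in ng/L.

Overall dilution factor = 12 × 500 × 50 × 5.990 = 1.80 × 10⁶.
529 ng/mL / 1.80 × 10⁶ = 2.94 × 10⁻⁴ ng/mL = 0.294 ng/L.

0.294 ng/L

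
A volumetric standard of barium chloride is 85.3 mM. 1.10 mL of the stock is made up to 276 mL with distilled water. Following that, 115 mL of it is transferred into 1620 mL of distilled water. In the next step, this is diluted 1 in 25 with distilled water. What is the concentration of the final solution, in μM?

0.901 μM

Overall dilution factor = 250.9 × 15.09 × 25 = 9.46 × 10⁴.
85.3 mM / 9.46 × 10⁴ = 9.01 × 10⁻⁴ mM = 0.901 μM.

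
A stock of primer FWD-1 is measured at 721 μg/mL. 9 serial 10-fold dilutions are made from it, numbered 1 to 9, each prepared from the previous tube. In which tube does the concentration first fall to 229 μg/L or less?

tube 4

Tube n has concentration 721 μg/mL / 10ⁿ.
Need 10ⁿ ≥ 721 μg/mL / 229 μg/L = 3148, so n ≥ 3.50.
First such tube: n = 4.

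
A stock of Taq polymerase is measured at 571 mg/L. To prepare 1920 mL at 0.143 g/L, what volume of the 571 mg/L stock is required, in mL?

481 mL

0.143 g/L = 143 mg/L.
V₁ = C₂V₂/C₁ = 143 × 1920 / 571 = 481 mL.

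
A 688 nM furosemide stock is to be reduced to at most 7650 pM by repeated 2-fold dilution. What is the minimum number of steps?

7

Need 2ⁿ ≥ 89.9, so n ≥ log(89.9)/log(2) = 6.49.
Minimum whole steps: n = 7.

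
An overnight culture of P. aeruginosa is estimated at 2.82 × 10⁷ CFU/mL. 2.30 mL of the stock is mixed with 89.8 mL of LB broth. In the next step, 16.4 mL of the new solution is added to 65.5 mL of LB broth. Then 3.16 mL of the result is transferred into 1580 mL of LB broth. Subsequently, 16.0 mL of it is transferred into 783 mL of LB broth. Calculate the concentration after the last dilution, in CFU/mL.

5.64 CFU/mL

Overall dilution factor = 40.04 × 4.994 × 501 × 49.94 = 5.00 × 10⁶.
2.82 × 10⁷ CFU/mL / 5.00 × 10⁶ = 5.64 CFU/mL.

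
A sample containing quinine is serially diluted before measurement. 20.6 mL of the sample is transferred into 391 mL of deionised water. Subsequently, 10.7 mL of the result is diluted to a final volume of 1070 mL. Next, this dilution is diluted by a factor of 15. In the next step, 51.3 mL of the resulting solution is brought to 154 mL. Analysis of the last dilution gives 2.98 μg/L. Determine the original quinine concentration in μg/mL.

Overall dilution factor = 19.98 × 100 × 15 × 3.002 = 9.00 × 10⁴.
Original = 2.98 μg/L × 9.00 × 10⁴ = 2.68 × 10⁵ μg/L = 268 μg/mL.

268 μg/mL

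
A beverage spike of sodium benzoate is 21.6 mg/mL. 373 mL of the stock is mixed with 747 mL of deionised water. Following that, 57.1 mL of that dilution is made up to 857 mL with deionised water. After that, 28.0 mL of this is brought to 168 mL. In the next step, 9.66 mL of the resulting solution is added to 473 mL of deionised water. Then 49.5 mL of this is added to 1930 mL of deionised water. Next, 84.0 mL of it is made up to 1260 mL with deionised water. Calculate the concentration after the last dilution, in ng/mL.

Overall dilution factor = 3.003 × 15.01 × 6 × 49.96 × 39.99 × 15 = 8.10 × 10⁶.
21.6 mg/mL / 8.10 × 10⁶ = 2.67 × 10⁻⁶ mg/mL = 2.67 ng/mL.

2.67 ng/mL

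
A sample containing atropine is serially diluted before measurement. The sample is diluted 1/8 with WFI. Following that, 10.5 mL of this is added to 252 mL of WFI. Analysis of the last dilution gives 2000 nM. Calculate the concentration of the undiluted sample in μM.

Overall dilution factor = 8 × 25 = 200.
Original = 2000 nM × 200 = 4.00 × 10⁵ nM = 400 μM.

400 μM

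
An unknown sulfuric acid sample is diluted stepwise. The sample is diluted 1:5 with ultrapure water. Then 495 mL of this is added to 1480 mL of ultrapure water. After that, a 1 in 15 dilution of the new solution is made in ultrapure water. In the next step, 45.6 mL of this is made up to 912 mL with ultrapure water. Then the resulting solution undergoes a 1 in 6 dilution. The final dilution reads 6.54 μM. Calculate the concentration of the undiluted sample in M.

0.235 M

Overall dilution factor = 5 × 3.990 × 15 × 20 × 6 = 3.59 × 10⁴.
Original = 6.54 μM × 3.59 × 10⁴ = 2.35 × 10⁵ μM = 0.235 M.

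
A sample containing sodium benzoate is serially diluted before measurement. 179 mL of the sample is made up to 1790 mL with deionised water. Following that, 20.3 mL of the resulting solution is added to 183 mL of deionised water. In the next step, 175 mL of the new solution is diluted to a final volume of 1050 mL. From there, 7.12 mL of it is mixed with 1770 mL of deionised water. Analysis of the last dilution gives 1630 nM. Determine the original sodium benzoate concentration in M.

Overall dilution factor = 10 × 10.01 × 6 × 249.6 = 1.50 × 10⁵.
Original = 1630 nM × 1.50 × 10⁵ = 2.44 × 10⁸ nM = 0.244 M.

0.244 M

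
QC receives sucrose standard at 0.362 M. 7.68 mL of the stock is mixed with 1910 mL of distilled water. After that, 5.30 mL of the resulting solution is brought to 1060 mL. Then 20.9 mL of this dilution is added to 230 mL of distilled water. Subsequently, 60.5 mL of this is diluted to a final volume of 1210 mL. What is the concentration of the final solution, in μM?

Overall dilution factor = 249.7 × 200 × 12.00 × 20 = 1.20 × 10⁷.
0.362 M / 1.20 × 10⁷ = 3.02 × 10⁻⁸ M = 0.0302 μM.

0.0302 μM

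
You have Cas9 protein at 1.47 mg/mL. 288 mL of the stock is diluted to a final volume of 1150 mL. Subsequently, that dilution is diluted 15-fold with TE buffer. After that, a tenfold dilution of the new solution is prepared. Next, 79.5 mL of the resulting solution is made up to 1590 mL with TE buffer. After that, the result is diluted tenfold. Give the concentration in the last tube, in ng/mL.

12.3 ng/mL

Overall dilution factor = 3.993 × 15 × 10 × 20 × 10 = 1.20 × 10⁵.
1.47 mg/mL / 1.20 × 10⁵ = 1.23 × 10⁻⁵ mg/mL = 12.3 ng/mL.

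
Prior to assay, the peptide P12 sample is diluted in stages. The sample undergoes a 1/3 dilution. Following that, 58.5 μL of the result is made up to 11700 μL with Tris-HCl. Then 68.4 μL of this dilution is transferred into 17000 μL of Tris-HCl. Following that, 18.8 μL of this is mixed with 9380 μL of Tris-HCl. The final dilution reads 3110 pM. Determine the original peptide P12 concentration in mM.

Overall dilution factor = 3 × 200 × 249.5 × 499.9 = 7.49 × 10⁷.
Original = 3110 pM × 7.49 × 10⁷ = 2.33 × 10¹¹ pM = 233 mM.

233 mM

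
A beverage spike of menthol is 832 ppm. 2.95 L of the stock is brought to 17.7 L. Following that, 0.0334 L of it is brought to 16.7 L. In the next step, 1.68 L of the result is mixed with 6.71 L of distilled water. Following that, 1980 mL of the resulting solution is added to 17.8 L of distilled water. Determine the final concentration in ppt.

5560 ppt

Overall dilution factor = 6 × 500 × 4.994 × 9.990 = 1.50 × 10⁵.
832 ppm / 1.50 × 10⁵ = 5.56 × 10⁻³ ppm = 5560 ppt.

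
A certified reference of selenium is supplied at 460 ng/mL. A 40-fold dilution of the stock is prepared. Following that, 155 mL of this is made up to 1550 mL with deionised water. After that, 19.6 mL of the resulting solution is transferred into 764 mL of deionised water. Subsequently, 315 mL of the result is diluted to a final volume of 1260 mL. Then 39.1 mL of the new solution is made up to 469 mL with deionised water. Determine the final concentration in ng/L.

0.600 ng/L

Overall dilution factor = 40 × 10 × 39.98 × 4 × 11.99 = 7.67 × 10⁵.
460 ng/mL / 7.67 × 10⁵ = 6.00 × 10⁻⁴ ng/mL = 0.600 ng/L.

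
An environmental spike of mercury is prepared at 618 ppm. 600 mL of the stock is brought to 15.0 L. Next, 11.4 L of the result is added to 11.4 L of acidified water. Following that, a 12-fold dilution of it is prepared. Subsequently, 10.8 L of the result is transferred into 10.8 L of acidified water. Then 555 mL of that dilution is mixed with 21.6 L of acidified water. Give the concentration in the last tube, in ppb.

Overall dilution factor = 25 × 2 × 12 × 2 × 39.92 = 4.79 × 10⁴.
618 ppm / 4.79 × 10⁴ = 0.0129 ppm = 12.9 ppb.

12.9 ppb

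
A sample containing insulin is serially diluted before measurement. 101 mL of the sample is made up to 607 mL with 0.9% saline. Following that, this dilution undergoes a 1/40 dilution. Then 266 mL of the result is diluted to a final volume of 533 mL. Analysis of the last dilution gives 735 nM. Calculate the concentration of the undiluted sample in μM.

354 μM

Overall dilution factor = 6.010 × 40 × 2.004 = 482.
Original = 735 nM × 482 = 3.54 × 10⁵ nM = 354 μM.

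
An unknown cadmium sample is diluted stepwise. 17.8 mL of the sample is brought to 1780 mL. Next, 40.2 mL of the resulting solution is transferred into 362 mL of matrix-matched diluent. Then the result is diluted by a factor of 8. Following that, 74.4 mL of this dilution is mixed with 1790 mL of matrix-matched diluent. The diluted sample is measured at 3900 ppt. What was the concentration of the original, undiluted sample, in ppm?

Overall dilution factor = 100 × 10.00 × 8 × 25.06 = 2.01 × 10⁵.
Original = 3900 ppt × 2.01 × 10⁵ = 7.82 × 10⁸ ppt = 782 ppm.

782 ppm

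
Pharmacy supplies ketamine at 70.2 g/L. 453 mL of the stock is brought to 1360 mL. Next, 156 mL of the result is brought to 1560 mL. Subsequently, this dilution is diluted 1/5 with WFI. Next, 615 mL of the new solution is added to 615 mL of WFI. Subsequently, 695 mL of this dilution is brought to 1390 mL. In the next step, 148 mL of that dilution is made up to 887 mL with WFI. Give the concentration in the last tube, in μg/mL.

Overall dilution factor = 3.002 × 10 × 5 × 2 × 2 × 5.993 = 3599.
70.2 g/L / 3599 = 0.0195 g/L = 19.5 μg/mL.

19.5 μg/mL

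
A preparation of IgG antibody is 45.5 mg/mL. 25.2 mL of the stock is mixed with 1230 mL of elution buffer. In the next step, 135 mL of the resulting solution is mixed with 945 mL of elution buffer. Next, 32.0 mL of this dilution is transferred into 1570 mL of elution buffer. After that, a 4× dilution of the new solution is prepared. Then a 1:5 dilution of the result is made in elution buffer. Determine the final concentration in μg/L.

Overall dilution factor = 49.81 × 8 × 50.06 × 4 × 5 = 3.99 × 10⁵.
45.5 mg/mL / 3.99 × 10⁵ = 1.14 × 10⁻⁴ mg/mL = 114 μg/L.

114 μg/L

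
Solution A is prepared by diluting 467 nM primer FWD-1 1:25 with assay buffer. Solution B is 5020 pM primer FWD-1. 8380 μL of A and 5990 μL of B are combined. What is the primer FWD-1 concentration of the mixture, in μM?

0.0130 μM

C_A = 467 nM / 25 = 18.7 nM.
C_B = 5020 pM = 5.02 nM.
C_mix = (C_A·V_A + C_B·V_B)/(V_A + V_B) = (18.7×8380 + 5.02×5990) / 14370 = 13.0 nM = 0.0130 μM.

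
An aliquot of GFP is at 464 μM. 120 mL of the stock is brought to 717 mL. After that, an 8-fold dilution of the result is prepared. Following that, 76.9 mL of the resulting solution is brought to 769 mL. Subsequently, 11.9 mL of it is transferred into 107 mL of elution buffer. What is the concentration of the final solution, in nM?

Overall dilution factor = 5.975 × 8 × 10 × 9.992 = 4776.
464 μM / 4776 = 0.0972 μM = 97.2 nM.

97.2 nM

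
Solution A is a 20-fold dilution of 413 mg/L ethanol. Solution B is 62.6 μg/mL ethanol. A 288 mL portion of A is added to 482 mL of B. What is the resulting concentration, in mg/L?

C_A = 413 mg/L / 20 = 20.7 mg/L.
C_B = 62.6 μg/mL = 62.6 mg/L.
C_mix = (C_A·V_A + C_B·V_B)/(V_A + V_B) = (20.7×288 + 62.6×482) / 770.0 = 46.9 mg/L.

46.9 mg/L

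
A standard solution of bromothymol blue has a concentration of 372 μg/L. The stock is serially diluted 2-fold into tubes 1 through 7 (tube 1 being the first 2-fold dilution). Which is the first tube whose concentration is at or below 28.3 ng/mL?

Tube n has concentration 372 μg/L / 2ⁿ.
Need 2ⁿ ≥ 372 μg/L / 28.3 ng/mL = 13.1, so n ≥ 3.72.
First such tube: n = 4.

tube 4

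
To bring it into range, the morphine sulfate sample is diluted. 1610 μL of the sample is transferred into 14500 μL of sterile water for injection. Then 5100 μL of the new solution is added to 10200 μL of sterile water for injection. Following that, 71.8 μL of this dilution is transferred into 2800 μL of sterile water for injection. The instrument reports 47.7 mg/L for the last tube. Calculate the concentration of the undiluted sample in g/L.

57.3 g/L

Overall dilution factor = 10.01 × 3 × 40.00 = 1201.
Original = 47.7 mg/L × 1201 = 5.73 × 10⁴ mg/L = 57.3 g/L.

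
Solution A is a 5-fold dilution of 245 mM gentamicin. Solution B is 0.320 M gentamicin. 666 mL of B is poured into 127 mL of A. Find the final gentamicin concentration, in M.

0.277 M

C_A = 245 mM / 5 = 49.0 mM.
C_B = 0.320 M = 320 mM.
C_mix = (C_A·V_A + C_B·V_B)/(V_A + V_B) = (49.0×127 + 320×666) / 793.0 = 277 mM = 0.277 M.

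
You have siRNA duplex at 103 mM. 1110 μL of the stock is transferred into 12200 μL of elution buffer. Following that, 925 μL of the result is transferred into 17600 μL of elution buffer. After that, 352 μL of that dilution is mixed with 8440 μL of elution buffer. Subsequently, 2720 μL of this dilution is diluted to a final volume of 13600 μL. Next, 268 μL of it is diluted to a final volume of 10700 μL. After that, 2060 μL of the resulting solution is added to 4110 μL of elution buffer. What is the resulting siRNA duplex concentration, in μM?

0.0287 μM

Overall dilution factor = 11.99 × 20.03 × 24.98 × 5 × 39.93 × 2.995 = 3.59 × 10⁶.
103 mM / 3.59 × 10⁶ = 2.87 × 10⁻⁵ mM = 0.0287 μM.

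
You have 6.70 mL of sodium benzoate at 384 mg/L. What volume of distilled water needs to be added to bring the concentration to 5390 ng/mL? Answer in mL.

5390 ng/mL = 5.39 mg/L.
V₂ = C₁V₁/C₂ = 384 × 6.70 / 5.39 = 477 mL.
Diluent to add = V₂ − V₁ = 477 − 6.70 = 471 mL.

471 mL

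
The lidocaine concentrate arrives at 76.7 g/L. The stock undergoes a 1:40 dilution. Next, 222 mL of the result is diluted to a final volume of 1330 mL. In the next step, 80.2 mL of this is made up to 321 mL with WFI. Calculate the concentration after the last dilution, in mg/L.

Overall dilution factor = 40 × 5.991 × 4.002 = 959.
76.7 g/L / 959 = 0.0800 g/L = 80.0 mg/L.

80.0 mg/L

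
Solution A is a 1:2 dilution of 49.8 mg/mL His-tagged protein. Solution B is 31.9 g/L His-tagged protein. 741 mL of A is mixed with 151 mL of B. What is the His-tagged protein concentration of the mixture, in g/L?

C_A = 49.8 mg/mL / 2 = 24.9 mg/mL.
C_B = 31.9 g/L = 31.9 mg/mL.
C_mix = (C_A·V_A + C_B·V_B)/(V_A + V_B) = (24.9×741 + 31.9×151) / 892.0 = 26.1 mg/mL = 26.1 g/L.

26.1 g/L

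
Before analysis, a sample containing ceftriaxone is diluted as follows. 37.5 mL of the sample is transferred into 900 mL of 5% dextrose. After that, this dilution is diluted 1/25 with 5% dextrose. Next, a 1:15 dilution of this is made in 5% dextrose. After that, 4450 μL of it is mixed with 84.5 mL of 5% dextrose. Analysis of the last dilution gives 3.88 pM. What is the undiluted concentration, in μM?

Overall dilution factor = 25 × 25 × 15 × 19.99 = 1.87 × 10⁵.
Original = 3.88 pM × 1.87 × 10⁵ = 7.27 × 10⁵ pM = 0.727 μM.

0.727 μM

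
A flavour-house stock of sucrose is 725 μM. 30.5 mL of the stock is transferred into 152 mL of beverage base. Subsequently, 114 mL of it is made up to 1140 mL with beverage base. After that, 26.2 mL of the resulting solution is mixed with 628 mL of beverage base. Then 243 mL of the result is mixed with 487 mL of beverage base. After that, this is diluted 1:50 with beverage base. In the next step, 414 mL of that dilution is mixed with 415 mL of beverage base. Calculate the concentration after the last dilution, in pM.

1610 pM

Overall dilution factor = 5.984 × 10 × 24.97 × 3.004 × 50 × 2.002 = 4.49 × 10⁵.
725 μM / 4.49 × 10⁵ = 1.61 × 10⁻³ μM = 1610 pM.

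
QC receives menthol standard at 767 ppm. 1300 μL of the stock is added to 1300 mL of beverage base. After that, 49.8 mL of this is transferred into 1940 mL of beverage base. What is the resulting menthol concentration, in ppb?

19.2 ppb

Overall dilution factor = 1001 × 39.96 = 4.00 × 10⁴.
767 ppm / 4.00 × 10⁴ = 0.0192 ppm = 19.2 ppb.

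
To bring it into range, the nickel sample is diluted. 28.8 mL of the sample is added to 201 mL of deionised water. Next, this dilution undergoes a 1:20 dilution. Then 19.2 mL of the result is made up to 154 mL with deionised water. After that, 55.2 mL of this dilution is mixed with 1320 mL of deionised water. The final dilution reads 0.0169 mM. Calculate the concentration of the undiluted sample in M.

0.539 M

Overall dilution factor = 7.979 × 20 × 8.021 × 24.91 = 3.19 × 10⁴.
Original = 0.0169 mM × 3.19 × 10⁴ = 539 mM = 0.539 M.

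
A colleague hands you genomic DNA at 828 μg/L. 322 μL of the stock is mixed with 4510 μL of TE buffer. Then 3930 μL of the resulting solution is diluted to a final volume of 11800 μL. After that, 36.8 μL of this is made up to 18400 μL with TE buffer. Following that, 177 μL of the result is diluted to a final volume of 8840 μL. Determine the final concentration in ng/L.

0.736 ng/L

Overall dilution factor = 15.01 × 3.003 × 500 × 49.94 = 1.13 × 10⁶.
828 μg/L / 1.13 × 10⁶ = 7.36 × 10⁻⁴ μg/L = 0.736 ng/L.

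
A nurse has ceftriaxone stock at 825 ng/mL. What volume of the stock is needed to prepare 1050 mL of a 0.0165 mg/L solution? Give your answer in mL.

0.0165 mg/L = 16.5 ng/mL.
V₁ = C₂V₂/C₁ = 16.5 × 1050 / 825 = 21.0 mL.

21.0 mL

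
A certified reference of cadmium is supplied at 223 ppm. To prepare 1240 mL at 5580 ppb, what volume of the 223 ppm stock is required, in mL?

5580 ppb = 5.58 ppm.
V₁ = C₂V₂/C₁ = 5.58 × 1240 / 223 = 31.0 mL.

31.0 mL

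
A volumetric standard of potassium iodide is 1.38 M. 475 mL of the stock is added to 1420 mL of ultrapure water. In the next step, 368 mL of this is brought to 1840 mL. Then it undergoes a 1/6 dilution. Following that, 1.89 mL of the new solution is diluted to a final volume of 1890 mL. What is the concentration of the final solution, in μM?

11.5 μM

Overall dilution factor = 3.989 × 5 × 6 × 1000 = 1.20 × 10⁵.
1.38 M / 1.20 × 10⁵ = 1.15 × 10⁻⁵ M = 11.5 μM.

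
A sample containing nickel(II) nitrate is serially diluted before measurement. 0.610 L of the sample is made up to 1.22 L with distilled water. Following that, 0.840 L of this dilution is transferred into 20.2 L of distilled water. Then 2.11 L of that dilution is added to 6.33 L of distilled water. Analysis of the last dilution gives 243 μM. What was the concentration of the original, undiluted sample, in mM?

48.7 mM

Overall dilution factor = 2 × 25.05 × 4 = 200.
Original = 243 μM × 200 = 4.87 × 10⁴ μM = 48.7 mM.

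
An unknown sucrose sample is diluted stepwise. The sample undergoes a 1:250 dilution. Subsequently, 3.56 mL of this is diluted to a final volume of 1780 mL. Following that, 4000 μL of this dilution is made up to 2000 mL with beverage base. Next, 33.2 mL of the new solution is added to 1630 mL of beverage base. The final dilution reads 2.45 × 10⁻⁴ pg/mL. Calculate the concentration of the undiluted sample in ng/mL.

Overall dilution factor = 250 × 500 × 500 × 50.10 = 3.13 × 10⁹.
Original = 2.45 × 10⁻⁴ pg/mL × 3.13 × 10⁹ = 7.67 × 10⁵ pg/mL = 767 ng/mL.

767 ng/mL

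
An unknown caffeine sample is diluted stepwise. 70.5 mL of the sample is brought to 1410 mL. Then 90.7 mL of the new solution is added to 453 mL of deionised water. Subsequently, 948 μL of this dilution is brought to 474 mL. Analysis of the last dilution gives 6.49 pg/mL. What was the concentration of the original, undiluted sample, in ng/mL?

389 ng/mL

Overall dilution factor = 20 × 5.994 × 500 = 5.99 × 10⁴.
Original = 6.49 pg/mL × 5.99 × 10⁴ = 3.89 × 10⁵ pg/mL = 389 ng/mL.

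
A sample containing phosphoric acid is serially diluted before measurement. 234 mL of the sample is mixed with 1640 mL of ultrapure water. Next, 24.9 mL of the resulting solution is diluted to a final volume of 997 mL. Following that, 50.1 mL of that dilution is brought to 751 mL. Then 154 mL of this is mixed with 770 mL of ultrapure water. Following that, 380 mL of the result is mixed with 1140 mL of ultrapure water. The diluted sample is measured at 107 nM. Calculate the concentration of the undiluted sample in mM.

Overall dilution factor = 8.009 × 40.04 × 14.99 × 6 × 4 = 1.15 × 10⁵.
Original = 107 nM × 1.15 × 10⁵ = 1.23 × 10⁷ nM = 12.3 mM.

12.3 mM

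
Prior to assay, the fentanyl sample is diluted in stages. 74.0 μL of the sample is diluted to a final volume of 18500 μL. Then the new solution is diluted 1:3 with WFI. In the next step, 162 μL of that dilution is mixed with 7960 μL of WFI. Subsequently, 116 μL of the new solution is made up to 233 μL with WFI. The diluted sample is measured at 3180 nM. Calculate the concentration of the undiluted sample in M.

0.240 M

Overall dilution factor = 250 × 3 × 50.14 × 2.009 = 7.55 × 10⁴.
Original = 3180 nM × 7.55 × 10⁴ = 2.40 × 10⁸ nM = 0.240 M.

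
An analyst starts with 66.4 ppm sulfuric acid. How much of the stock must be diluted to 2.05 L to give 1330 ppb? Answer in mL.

41.1 mL

1330 ppb = 1.33 ppm.
V₁ = C₂V₂/C₁ = 1.33 × 2.05 / 66.4 = 0.0411 L = 41.1 mL.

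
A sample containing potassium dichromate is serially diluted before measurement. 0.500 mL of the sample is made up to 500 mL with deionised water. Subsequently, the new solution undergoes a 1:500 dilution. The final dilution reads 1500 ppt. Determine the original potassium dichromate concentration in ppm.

750 ppm

Overall dilution factor = 1000 × 500 = 5.00 × 10⁵.
Original = 1500 ppt × 5.00 × 10⁵ = 7.50 × 10⁸ ppt = 750 ppm.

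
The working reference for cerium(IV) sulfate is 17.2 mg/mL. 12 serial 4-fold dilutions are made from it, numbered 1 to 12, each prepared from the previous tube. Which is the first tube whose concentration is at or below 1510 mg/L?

Tube n has concentration 17.2 mg/mL / 4ⁿ.
Need 4ⁿ ≥ 17.2 mg/mL / 1510 mg/L = 11.4, so n ≥ 1.75.
First such tube: n = 2.

tube 2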